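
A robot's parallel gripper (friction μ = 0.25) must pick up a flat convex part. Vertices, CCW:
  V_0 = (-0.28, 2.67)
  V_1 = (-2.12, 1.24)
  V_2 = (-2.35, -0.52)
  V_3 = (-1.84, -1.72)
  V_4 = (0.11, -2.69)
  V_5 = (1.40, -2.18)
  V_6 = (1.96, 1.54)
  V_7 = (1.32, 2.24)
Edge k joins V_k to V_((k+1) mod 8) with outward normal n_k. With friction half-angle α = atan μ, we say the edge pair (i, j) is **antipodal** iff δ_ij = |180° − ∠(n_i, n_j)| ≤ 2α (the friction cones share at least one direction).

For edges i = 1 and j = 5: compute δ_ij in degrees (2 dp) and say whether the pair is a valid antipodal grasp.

δ = 1.12°, valid

α = atan 0.25 = 14.04°;  2α = 28.07°
edge 1: e_1 = (-0.23, -1.76);  n_1 = (-0.9916, +0.1296)
edge 5: e_5 = (+0.56, +3.72);  n_5 = (+0.9889, -0.1489)
∠(n_1, n_5) = 178.88°
δ = |180° − 178.88°| = 1.12°
1.12° ≤ 2α = 28.07°  →  valid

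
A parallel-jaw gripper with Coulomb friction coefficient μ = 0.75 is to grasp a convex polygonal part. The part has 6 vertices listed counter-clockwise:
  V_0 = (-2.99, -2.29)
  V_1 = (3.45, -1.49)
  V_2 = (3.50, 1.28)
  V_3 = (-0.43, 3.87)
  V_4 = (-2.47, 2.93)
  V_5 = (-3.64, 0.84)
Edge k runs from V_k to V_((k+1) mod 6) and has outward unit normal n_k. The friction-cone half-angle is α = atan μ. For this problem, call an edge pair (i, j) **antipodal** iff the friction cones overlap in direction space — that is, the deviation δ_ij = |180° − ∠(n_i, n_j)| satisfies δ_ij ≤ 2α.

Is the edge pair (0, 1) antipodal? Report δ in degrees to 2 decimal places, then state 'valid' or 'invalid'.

α = atan 0.75 = 36.87°;  2α = 73.74°
edge 0: e_0 = (+6.44, +0.80);  n_0 = (+0.1233, -0.9924)
edge 1: e_1 = (+0.05, +2.77);  n_1 = (+0.9998, -0.0180)
∠(n_0, n_1) = 81.88°
δ = |180° − 81.88°| = 98.12°
98.12° > 2α = 73.74°  →  invalid

δ = 98.12°, invalid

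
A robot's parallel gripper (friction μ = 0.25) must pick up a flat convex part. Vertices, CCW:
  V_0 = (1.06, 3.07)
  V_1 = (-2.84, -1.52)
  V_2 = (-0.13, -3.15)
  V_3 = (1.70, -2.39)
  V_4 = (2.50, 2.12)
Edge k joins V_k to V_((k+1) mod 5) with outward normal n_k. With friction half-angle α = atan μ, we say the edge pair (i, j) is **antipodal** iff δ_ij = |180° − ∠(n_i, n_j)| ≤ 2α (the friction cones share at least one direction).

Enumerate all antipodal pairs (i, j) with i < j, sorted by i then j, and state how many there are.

count = 2; pairs: (0,2), (1,4)

α = atan 0.25 = 14.04°;  2α = 28.07°
n_0 = (-0.7621, +0.6475)
n_1 = (-0.5154, -0.8569)
n_2 = (+0.3835, -0.9235)
n_3 = (+0.9846, -0.1747)
n_4 = (+0.5507, +0.8347)
  (0,1): δ = 80.67°  ·
  (0,2): δ = 27.09°  ✓
  (0,3): δ = 30.29°  ·
  (0,4): δ = 96.94°  ·
  (1,2): δ = 126.42°  ·
  (1,3): δ = 69.03°  ·
  (1,4): δ = 2.39°  ✓
  (2,3): δ = 122.61°  ·
  (2,4): δ = 55.97°  ·
  (3,4): δ = 113.36°  ·
antipodal pairs: 2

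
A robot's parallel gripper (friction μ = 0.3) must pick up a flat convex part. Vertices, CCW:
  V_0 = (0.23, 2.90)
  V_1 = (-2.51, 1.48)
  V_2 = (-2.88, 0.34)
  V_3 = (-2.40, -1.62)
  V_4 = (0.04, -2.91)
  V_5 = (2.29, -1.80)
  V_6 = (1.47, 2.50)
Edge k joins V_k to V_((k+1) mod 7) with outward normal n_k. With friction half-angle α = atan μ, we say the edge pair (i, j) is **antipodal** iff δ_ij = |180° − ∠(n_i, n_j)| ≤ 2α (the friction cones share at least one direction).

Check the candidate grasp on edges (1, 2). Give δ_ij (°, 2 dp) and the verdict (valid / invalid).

α = atan 0.3 = 16.70°;  2α = 33.40°
edge 1: e_1 = (-0.37, -1.14);  n_1 = (-0.9512, +0.3087)
edge 2: e_2 = (+0.48, -1.96);  n_2 = (-0.9713, -0.2379)
∠(n_1, n_2) = 31.74°
δ = |180° − 31.74°| = 148.26°
148.26° > 2α = 33.40°  →  invalid

δ = 148.26°, invalid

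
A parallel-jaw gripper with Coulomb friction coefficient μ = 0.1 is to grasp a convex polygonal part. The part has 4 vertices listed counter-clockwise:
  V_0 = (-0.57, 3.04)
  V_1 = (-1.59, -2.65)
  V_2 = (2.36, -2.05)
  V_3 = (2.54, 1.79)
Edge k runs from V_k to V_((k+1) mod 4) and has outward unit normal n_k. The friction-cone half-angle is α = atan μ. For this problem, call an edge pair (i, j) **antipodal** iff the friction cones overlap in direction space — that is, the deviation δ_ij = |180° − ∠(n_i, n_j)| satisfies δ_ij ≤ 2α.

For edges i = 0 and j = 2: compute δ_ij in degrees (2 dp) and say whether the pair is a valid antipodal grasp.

δ = 7.48°, valid

α = atan 0.1 = 5.71°;  2α = 11.42°
edge 0: e_0 = (-1.02, -5.69);  n_0 = (-0.9843, +0.1764)
edge 2: e_2 = (+0.18, +3.84);  n_2 = (+0.9989, -0.0468)
∠(n_0, n_2) = 172.52°
δ = |180° − 172.52°| = 7.48°
7.48° ≤ 2α = 11.42°  →  valid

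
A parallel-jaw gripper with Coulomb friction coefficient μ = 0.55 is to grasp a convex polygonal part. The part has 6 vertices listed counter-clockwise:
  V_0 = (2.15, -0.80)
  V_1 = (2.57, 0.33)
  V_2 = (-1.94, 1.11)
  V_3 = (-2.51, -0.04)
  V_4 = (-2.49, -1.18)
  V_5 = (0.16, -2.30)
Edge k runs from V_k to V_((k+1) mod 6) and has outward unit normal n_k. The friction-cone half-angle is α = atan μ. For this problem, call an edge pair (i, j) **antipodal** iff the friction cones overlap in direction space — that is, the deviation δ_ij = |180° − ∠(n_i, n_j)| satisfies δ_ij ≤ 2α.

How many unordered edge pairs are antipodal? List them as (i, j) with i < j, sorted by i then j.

α = atan 0.55 = 28.81°;  2α = 57.62°
n_0 = (+0.9373, -0.3484)
n_1 = (+0.1704, +0.9854)
n_2 = (-0.8960, +0.4441)
n_3 = (-0.9998, -0.0175)
n_4 = (-0.3893, -0.9211)
n_5 = (+0.6019, -0.7986)
  (0,1): δ = 79.42°  ·
  (0,2): δ = 5.98°  ✓
  (0,3): δ = 21.39°  ✓
  (0,4): δ = 87.48°  ·
  (0,5): δ = 147.40°  ·
  (1,2): δ = 106.55°  ·
  (1,3): δ = 79.18°  ·
  (1,4): δ = 13.10°  ✓
  (1,5): δ = 46.82°  ✓
  (2,3): δ = 152.63°  ·
  (2,4): δ = 86.55°  ·
  (2,5): δ = 26.63°  ✓
  (3,4): δ = 113.92°  ·
  (3,5): δ = 54.00°  ✓
  (4,5): δ = 120.08°  ·
antipodal pairs: 6

count = 6; pairs: (0,2), (0,3), (1,4), (1,5), (2,5), (3,5)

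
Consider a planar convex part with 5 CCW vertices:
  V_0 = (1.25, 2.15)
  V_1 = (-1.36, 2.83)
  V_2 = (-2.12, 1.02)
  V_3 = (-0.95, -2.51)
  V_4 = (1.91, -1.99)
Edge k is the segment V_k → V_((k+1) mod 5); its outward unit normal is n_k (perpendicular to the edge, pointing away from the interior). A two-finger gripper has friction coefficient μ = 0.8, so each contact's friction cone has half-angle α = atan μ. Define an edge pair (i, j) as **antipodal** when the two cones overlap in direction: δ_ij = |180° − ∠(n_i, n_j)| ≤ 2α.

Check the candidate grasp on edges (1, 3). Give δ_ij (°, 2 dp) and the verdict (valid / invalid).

α = atan 0.8 = 38.66°;  2α = 77.32°
edge 1: e_1 = (-0.76, -1.81);  n_1 = (-0.9220, +0.3871)
edge 3: e_3 = (+2.86, +0.52);  n_3 = (+0.1789, -0.9839)
∠(n_1, n_3) = 123.08°
δ = |180° − 123.08°| = 56.92°
56.92° ≤ 2α = 77.32°  →  valid

δ = 56.92°, valid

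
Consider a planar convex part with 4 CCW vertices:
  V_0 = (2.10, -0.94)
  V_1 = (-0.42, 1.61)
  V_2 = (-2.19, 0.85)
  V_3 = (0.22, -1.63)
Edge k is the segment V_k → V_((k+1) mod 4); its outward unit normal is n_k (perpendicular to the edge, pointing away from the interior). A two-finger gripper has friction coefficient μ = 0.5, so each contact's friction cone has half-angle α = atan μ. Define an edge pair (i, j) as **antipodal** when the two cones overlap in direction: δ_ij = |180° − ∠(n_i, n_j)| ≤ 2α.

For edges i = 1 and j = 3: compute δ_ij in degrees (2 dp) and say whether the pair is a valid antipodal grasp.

α = atan 0.5 = 26.57°;  2α = 53.13°
edge 1: e_1 = (-1.77, -0.76);  n_1 = (-0.3945, +0.9189)
edge 3: e_3 = (+1.88, +0.69);  n_3 = (+0.3445, -0.9388)
∠(n_1, n_3) = 176.92°
δ = |180° − 176.92°| = 3.08°
3.08° ≤ 2α = 53.13°  →  valid

δ = 3.08°, valid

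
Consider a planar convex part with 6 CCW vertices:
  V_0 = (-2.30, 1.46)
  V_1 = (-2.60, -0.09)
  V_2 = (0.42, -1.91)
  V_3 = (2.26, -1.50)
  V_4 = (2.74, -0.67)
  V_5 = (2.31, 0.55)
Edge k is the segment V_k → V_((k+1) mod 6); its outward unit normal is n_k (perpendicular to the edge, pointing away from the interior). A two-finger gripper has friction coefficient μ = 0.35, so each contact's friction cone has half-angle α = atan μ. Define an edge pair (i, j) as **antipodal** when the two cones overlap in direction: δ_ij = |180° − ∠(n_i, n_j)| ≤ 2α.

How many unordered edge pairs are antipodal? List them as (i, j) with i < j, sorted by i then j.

α = atan 0.35 = 19.29°;  2α = 38.58°
n_0 = (-0.9818, +0.1900)
n_1 = (-0.5162, -0.8565)
n_2 = (+0.2175, -0.9761)
n_3 = (+0.8657, -0.5006)
n_4 = (+0.9431, +0.3324)
n_5 = (+0.1937, +0.9811)
  (0,1): δ = 110.12°  ·
  (0,2): δ = 66.48°  ·
  (0,3): δ = 19.09°  ✓
  (0,4): δ = 30.37°  ✓
  (0,5): δ = 89.79°  ·
  (1,2): δ = 136.36°  ·
  (1,3): δ = 88.97°  ·
  (1,4): δ = 39.51°  ·
  (1,5): δ = 19.91°  ✓
  (2,3): δ = 132.60°  ·
  (2,4): δ = 83.15°  ·
  (2,5): δ = 23.73°  ✓
  (3,4): δ = 130.54°  ·
  (3,5): δ = 71.13°  ·
  (4,5): δ = 120.58°  ·
antipodal pairs: 4

count = 4; pairs: (0,3), (0,4), (1,5), (2,5)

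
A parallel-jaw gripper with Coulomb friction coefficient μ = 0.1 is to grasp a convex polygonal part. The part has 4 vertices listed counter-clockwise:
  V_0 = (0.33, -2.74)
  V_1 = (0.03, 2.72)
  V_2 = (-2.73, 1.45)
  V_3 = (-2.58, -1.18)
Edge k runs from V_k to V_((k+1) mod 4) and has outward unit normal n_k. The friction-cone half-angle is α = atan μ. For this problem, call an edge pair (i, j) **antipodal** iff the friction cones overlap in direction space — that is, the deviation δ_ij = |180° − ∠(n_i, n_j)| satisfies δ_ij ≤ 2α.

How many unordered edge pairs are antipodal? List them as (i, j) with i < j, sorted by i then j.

α = atan 0.1 = 5.71°;  2α = 11.42°
n_0 = (+0.9985, +0.0549)
n_1 = (-0.4180, +0.9084)
n_2 = (-0.9984, -0.0569)
n_3 = (-0.4725, -0.8813)
  (0,1): δ = 68.44°  ·
  (0,2): δ = 0.12°  ✓
  (0,3): δ = 58.66°  ·
  (1,2): δ = 111.44°  ·
  (1,3): δ = 52.90°  ·
  (2,3): δ = 121.46°  ·
antipodal pairs: 1

count = 1; pairs: (0,2)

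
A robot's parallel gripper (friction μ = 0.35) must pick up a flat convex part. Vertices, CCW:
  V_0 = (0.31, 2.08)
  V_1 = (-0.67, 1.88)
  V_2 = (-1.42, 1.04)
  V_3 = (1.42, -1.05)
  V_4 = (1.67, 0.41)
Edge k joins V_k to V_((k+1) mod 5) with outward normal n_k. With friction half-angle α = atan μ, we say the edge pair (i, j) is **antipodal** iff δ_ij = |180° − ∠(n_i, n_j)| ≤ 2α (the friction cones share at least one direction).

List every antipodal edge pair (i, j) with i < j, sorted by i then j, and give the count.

α = atan 0.35 = 19.29°;  2α = 38.58°
n_0 = (-0.2000, +0.9798)
n_1 = (-0.7459, +0.6660)
n_2 = (-0.5927, -0.8054)
n_3 = (+0.9857, -0.1688)
n_4 = (+0.7754, +0.6315)
  (0,1): δ = 143.29°  ·
  (0,2): δ = 47.88°  ·
  (0,3): δ = 68.75°  ·
  (0,4): δ = 117.62°  ·
  (1,2): δ = 84.59°  ·
  (1,3): δ = 32.04°  ✓
  (1,4): δ = 80.92°  ·
  (2,3): δ = 63.37°  ·
  (2,4): δ = 14.49°  ✓
  (3,4): δ = 131.12°  ·
antipodal pairs: 2

count = 2; pairs: (1,3), (2,4)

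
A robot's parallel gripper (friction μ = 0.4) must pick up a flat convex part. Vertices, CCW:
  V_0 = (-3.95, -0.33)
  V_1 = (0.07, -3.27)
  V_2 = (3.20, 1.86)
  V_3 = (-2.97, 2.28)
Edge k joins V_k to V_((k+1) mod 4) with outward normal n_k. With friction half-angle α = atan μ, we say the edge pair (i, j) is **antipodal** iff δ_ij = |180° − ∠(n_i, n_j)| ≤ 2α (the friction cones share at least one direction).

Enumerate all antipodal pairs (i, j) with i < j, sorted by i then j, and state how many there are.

count = 2; pairs: (0,2), (1,3)

α = atan 0.4 = 21.80°;  2α = 43.60°
n_0 = (-0.5903, -0.8072)
n_1 = (+0.8537, -0.5208)
n_2 = (+0.0679, +0.9977)
n_3 = (-0.9362, +0.3515)
  (0,1): δ = 85.21°  ·
  (0,2): δ = 32.29°  ✓
  (0,3): δ = 105.60°  ·
  (1,2): δ = 62.51°  ·
  (1,3): δ = 10.81°  ✓
  (2,3): δ = 106.69°  ·
antipodal pairs: 2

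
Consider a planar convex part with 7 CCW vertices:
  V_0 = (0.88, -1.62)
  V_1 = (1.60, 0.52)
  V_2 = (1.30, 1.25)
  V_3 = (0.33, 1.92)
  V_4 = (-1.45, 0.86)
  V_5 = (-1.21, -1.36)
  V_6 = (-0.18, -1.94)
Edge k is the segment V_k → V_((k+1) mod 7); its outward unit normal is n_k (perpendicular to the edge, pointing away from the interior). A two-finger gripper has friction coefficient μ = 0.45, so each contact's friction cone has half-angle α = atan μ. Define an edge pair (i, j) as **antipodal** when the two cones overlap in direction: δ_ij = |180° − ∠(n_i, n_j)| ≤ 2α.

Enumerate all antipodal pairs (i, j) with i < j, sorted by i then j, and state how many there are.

count = 6; pairs: (0,3), (0,4), (1,4), (1,5), (2,5), (3,6)

α = atan 0.45 = 24.23°;  2α = 48.46°
n_0 = (+0.9478, -0.3189)
n_1 = (+0.9249, +0.3801)
n_2 = (+0.5683, +0.8228)
n_3 = (-0.5117, +0.8592)
n_4 = (-0.9942, -0.1075)
n_5 = (-0.4907, -0.8713)
n_6 = (+0.2890, -0.9573)
  (0,1): δ = 139.06°  ·
  (0,2): δ = 106.04°  ·
  (0,3): δ = 40.63°  ✓
  (0,4): δ = 24.77°  ✓
  (0,5): δ = 79.21°  ·
  (0,6): δ = 125.39°  ·
  (1,2): δ = 146.97°  ·
  (1,3): δ = 81.57°  ·
  (1,4): δ = 16.17°  ✓
  (1,5): δ = 38.28°  ✓
  (1,6): δ = 84.46°  ·
  (2,3): δ = 114.59°  ·
  (2,4): δ = 49.20°  ·
  (2,5): δ = 5.25°  ✓
  (2,6): δ = 51.43°  ·
  (3,4): δ = 114.60°  ·
  (3,5): δ = 60.16°  ·
  (3,6): δ = 13.98°  ✓
  (4,5): δ = 125.55°  ·
  (4,6): δ = 79.37°  ·
  (5,6): δ = 133.82°  ·
antipodal pairs: 6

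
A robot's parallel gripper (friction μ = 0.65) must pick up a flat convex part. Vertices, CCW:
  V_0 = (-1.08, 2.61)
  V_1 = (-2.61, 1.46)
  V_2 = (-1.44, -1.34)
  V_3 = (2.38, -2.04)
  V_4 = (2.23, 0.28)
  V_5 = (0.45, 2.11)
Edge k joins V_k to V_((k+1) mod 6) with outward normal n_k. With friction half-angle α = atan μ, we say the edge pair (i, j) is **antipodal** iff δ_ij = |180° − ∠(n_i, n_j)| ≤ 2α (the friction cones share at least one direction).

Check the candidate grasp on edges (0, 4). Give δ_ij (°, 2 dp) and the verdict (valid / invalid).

δ = 97.28°, invalid

α = atan 0.65 = 33.02°;  2α = 66.05°
edge 0: e_0 = (-1.53, -1.15);  n_0 = (-0.6008, +0.7994)
edge 4: e_4 = (-1.78, +1.83);  n_4 = (+0.7168, +0.6972)
∠(n_0, n_4) = 82.72°
δ = |180° − 82.72°| = 97.28°
97.28° > 2α = 66.05°  →  invalid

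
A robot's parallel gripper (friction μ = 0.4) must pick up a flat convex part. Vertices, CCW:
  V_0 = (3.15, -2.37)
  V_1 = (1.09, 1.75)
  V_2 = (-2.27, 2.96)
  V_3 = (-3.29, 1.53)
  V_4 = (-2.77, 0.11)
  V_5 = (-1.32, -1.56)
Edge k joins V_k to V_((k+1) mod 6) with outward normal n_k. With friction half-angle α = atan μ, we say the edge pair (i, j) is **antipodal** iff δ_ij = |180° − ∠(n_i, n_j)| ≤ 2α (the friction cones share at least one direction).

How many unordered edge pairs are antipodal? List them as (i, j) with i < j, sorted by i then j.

count = 4; pairs: (0,3), (0,4), (1,4), (1,5)

α = atan 0.4 = 21.80°;  2α = 43.60°
n_0 = (+0.8944, +0.4472)
n_1 = (+0.3388, +0.9409)
n_2 = (-0.8141, +0.5807)
n_3 = (-0.9390, -0.3439)
n_4 = (-0.7551, -0.6556)
n_5 = (-0.1783, -0.9840)
  (0,1): δ = 136.37°  ·
  (0,2): δ = 62.06°  ·
  (0,3): δ = 6.45°  ✓
  (0,4): δ = 14.40°  ✓
  (0,5): δ = 53.16°  ·
  (1,2): δ = 105.69°  ·
  (1,3): δ = 50.08°  ·
  (1,4): δ = 29.23°  ✓
  (1,5): δ = 9.53°  ✓
  (2,3): δ = 124.39°  ·
  (2,4): δ = 103.53°  ·
  (2,5): δ = 64.77°  ·
  (3,4): δ = 159.15°  ·
  (3,5): δ = 120.38°  ·
  (4,5): δ = 141.24°  ·
antipodal pairs: 4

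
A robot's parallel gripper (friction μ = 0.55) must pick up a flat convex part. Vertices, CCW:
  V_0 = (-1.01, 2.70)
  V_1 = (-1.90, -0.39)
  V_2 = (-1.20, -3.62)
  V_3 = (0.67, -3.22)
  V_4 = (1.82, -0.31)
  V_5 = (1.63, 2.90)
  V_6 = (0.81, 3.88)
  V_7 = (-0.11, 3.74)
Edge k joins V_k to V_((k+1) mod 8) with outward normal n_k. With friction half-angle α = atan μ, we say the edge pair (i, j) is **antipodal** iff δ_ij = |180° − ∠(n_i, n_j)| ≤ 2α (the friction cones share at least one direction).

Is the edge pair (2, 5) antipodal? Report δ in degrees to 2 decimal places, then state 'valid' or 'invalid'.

α = atan 0.55 = 28.81°;  2α = 57.62°
edge 2: e_2 = (+1.87, +0.40);  n_2 = (+0.2092, -0.9779)
edge 5: e_5 = (-0.82, +0.98);  n_5 = (+0.7669, +0.6417)
∠(n_2, n_5) = 117.85°
δ = |180° − 117.85°| = 62.15°
62.15° > 2α = 57.62°  →  invalid

δ = 62.15°, invalid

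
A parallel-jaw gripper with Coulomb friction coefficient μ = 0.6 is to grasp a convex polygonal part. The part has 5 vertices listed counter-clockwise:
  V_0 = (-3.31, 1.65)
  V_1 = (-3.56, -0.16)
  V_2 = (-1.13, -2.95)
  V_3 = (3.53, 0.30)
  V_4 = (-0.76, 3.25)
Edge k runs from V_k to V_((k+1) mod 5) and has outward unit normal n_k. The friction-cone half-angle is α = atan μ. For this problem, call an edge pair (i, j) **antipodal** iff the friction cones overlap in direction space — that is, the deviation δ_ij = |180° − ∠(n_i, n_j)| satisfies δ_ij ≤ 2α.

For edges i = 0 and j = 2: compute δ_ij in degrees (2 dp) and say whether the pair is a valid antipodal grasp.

δ = 47.24°, valid

α = atan 0.6 = 30.96°;  2α = 61.93°
edge 0: e_0 = (-0.25, -1.81);  n_0 = (-0.9906, +0.1368)
edge 2: e_2 = (+4.66, +3.25);  n_2 = (+0.5720, -0.8202)
∠(n_0, n_2) = 132.76°
δ = |180° − 132.76°| = 47.24°
47.24° ≤ 2α = 61.93°  →  valid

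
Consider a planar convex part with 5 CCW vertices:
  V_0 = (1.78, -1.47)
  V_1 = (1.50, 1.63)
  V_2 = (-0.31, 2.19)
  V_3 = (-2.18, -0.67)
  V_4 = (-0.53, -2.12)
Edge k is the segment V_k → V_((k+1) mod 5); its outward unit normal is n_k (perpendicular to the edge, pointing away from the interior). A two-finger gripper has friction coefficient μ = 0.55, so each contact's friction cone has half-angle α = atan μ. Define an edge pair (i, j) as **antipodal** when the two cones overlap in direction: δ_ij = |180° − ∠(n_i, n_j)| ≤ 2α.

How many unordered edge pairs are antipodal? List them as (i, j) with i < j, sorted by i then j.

count = 5; pairs: (0,2), (0,3), (1,3), (1,4), (2,4)

α = atan 0.55 = 28.81°;  2α = 57.62°
n_0 = (+0.9959, +0.0900)
n_1 = (+0.2956, +0.9553)
n_2 = (-0.8370, +0.5472)
n_3 = (-0.6601, -0.7512)
n_4 = (+0.2709, -0.9626)
  (0,1): δ = 112.35°  ·
  (0,2): δ = 38.34°  ✓
  (0,3): δ = 43.53°  ✓
  (0,4): δ = 100.55°  ·
  (1,2): δ = 105.99°  ·
  (1,3): δ = 24.12°  ✓
  (1,4): δ = 32.91°  ✓
  (2,3): δ = 98.13°  ·
  (2,4): δ = 41.11°  ✓
  (3,4): δ = 122.98°  ·
antipodal pairs: 5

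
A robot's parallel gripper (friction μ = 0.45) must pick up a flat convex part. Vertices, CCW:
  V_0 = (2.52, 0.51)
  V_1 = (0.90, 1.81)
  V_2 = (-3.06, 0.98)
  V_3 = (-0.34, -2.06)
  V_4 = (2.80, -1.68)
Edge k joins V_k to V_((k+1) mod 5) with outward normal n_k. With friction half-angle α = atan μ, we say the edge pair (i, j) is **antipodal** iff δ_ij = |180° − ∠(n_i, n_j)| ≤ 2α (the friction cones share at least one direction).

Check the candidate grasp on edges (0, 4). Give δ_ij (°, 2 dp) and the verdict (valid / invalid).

δ = 136.03°, invalid

α = atan 0.45 = 24.23°;  2α = 48.46°
edge 0: e_0 = (-1.62, +1.30);  n_0 = (+0.6259, +0.7799)
edge 4: e_4 = (-0.28, +2.19);  n_4 = (+0.9919, +0.1268)
∠(n_0, n_4) = 43.97°
δ = |180° − 43.97°| = 136.03°
136.03° > 2α = 48.46°  →  invalid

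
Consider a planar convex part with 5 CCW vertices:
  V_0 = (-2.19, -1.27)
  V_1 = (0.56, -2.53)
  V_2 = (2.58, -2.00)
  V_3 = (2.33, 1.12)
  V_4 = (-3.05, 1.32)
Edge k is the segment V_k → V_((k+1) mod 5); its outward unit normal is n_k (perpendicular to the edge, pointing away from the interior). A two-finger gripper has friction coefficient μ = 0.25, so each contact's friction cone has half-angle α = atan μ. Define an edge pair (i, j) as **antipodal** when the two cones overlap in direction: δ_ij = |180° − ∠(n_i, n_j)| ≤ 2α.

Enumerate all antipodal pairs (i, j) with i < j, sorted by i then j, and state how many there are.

α = atan 0.25 = 14.04°;  2α = 28.07°
n_0 = (-0.4165, -0.9091)
n_1 = (+0.2538, -0.9673)
n_2 = (+0.9968, +0.0799)
n_3 = (+0.0371, +0.9993)
n_4 = (-0.9490, -0.3151)
  (0,1): δ = 140.68°  ·
  (0,2): δ = 60.80°  ·
  (0,3): δ = 22.49°  ✓
  (0,4): δ = 132.98°  ·
  (1,2): δ = 100.12°  ·
  (1,3): δ = 16.83°  ✓
  (1,4): δ = 93.67°  ·
  (2,3): δ = 96.71°  ·
  (2,4): δ = 13.79°  ✓
  (3,4): δ = 69.50°  ·
antipodal pairs: 3

count = 3; pairs: (0,3), (1,3), (2,4)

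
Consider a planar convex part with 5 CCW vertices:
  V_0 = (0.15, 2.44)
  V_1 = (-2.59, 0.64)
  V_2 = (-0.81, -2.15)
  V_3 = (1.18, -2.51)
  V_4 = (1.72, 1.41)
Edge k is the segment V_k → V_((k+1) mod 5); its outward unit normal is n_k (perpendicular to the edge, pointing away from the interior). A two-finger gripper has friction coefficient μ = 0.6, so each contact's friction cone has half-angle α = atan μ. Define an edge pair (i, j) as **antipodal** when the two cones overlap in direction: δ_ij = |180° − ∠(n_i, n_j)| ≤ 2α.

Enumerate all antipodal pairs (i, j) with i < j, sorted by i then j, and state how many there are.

α = atan 0.6 = 30.96°;  2α = 61.93°
n_0 = (-0.5491, +0.8358)
n_1 = (-0.8430, -0.5379)
n_2 = (-0.1780, -0.9840)
n_3 = (+0.9906, -0.1365)
n_4 = (+0.5485, +0.8361)
  (0,1): δ = 90.76°  ·
  (0,2): δ = 43.56°  ✓
  (0,3): δ = 48.85°  ✓
  (0,4): δ = 113.43°  ·
  (1,2): δ = 132.79°  ·
  (1,3): δ = 40.38°  ✓
  (1,4): δ = 24.20°  ✓
  (2,3): δ = 87.59°  ·
  (2,4): δ = 23.01°  ✓
  (3,4): δ = 115.42°  ·
antipodal pairs: 5

count = 5; pairs: (0,2), (0,3), (1,3), (1,4), (2,4)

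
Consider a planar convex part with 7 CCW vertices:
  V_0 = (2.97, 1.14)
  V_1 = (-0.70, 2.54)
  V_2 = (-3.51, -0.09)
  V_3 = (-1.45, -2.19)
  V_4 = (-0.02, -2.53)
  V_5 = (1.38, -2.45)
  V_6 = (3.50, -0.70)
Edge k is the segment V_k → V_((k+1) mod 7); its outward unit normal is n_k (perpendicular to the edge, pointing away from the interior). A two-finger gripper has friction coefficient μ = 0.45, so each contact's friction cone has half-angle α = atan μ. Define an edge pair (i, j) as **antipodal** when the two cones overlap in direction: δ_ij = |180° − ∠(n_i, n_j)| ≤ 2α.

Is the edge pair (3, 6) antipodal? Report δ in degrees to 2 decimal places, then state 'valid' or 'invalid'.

δ = 60.56°, invalid

α = atan 0.45 = 24.23°;  2α = 48.46°
edge 3: e_3 = (+1.43, -0.34);  n_3 = (-0.2313, -0.9729)
edge 6: e_6 = (-0.53, +1.84);  n_6 = (+0.9609, +0.2768)
∠(n_3, n_6) = 119.44°
δ = |180° − 119.44°| = 60.56°
60.56° > 2α = 48.46°  →  invalid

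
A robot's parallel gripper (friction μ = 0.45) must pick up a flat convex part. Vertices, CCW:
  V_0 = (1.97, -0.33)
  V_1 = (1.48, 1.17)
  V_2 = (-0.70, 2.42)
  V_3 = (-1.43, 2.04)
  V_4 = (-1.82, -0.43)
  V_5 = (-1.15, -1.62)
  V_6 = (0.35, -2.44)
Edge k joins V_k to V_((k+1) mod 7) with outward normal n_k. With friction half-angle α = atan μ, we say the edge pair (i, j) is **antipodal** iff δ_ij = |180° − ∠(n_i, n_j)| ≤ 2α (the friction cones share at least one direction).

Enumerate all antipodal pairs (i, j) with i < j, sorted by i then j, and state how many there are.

count = 7; pairs: (0,3), (0,4), (0,5), (1,4), (1,5), (2,6), (3,6)

α = atan 0.45 = 24.23°;  2α = 48.46°
n_0 = (+0.9506, +0.3105)
n_1 = (+0.4974, +0.8675)
n_2 = (-0.4617, +0.8870)
n_3 = (-0.9878, +0.1560)
n_4 = (-0.8714, -0.4906)
n_5 = (-0.4797, -0.8774)
n_6 = (+0.7932, -0.6090)
  (0,1): δ = 137.92°  ·
  (0,2): δ = 80.59°  ·
  (0,3): δ = 27.06°  ✓
  (0,4): δ = 11.29°  ✓
  (0,5): δ = 43.25°  ✓
  (0,6): δ = 124.39°  ·
  (1,2): δ = 122.67°  ·
  (1,3): δ = 69.14°  ·
  (1,4): δ = 30.79°  ✓
  (1,5): δ = 1.17°  ✓
  (1,6): δ = 82.31°  ·
  (2,3): δ = 126.47°  ·
  (2,4): δ = 88.12°  ·
  (2,5): δ = 56.16°  ·
  (2,6): δ = 24.98°  ✓
  (3,4): δ = 141.65°  ·
  (3,5): δ = 109.69°  ·
  (3,6): δ = 28.54°  ✓
  (4,5): δ = 148.04°  ·
  (4,6): δ = 66.90°  ·
  (5,6): δ = 98.85°  ·
antipodal pairs: 7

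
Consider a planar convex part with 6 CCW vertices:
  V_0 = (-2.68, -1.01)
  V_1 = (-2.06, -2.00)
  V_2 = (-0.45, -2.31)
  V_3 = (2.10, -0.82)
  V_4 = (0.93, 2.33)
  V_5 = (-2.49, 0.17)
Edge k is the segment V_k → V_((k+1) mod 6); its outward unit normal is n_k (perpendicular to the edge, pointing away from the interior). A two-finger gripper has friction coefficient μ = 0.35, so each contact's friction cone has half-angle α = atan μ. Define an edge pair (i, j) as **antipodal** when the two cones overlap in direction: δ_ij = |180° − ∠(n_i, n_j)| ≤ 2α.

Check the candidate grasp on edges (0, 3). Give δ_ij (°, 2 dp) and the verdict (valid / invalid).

δ = 11.68°, valid

α = atan 0.35 = 19.29°;  2α = 38.58°
edge 0: e_0 = (+0.62, -0.99);  n_0 = (-0.8475, -0.5308)
edge 3: e_3 = (-1.17, +3.15);  n_3 = (+0.9374, +0.3482)
∠(n_0, n_3) = 168.32°
δ = |180° − 168.32°| = 11.68°
11.68° ≤ 2α = 38.58°  →  valid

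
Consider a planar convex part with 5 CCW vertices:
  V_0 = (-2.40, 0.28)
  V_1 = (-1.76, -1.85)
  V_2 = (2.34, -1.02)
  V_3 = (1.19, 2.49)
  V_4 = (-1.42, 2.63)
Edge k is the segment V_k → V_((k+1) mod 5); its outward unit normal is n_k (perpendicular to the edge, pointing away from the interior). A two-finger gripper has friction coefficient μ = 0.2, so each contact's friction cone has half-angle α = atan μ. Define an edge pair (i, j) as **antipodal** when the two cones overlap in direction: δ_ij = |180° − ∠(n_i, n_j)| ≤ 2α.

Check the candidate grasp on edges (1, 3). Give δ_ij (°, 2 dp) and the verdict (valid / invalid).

δ = 14.51°, valid

α = atan 0.2 = 11.31°;  2α = 22.62°
edge 1: e_1 = (+4.10, +0.83);  n_1 = (+0.1984, -0.9801)
edge 3: e_3 = (-2.61, +0.14);  n_3 = (+0.0536, +0.9986)
∠(n_1, n_3) = 165.49°
δ = |180° − 165.49°| = 14.51°
14.51° ≤ 2α = 22.62°  →  valid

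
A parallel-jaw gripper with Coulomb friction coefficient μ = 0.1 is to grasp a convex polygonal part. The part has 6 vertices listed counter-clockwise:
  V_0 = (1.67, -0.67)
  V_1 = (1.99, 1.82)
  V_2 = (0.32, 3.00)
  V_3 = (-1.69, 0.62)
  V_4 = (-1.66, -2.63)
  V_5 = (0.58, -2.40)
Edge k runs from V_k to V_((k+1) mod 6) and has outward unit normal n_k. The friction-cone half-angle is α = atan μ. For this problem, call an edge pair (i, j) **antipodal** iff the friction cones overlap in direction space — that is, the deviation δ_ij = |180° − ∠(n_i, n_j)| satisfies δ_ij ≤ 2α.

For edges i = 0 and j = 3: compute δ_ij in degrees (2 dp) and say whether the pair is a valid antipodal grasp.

δ = 7.85°, valid

α = atan 0.1 = 5.71°;  2α = 11.42°
edge 0: e_0 = (+0.32, +2.49);  n_0 = (+0.9918, -0.1275)
edge 3: e_3 = (+0.03, -3.25);  n_3 = (-1.0000, -0.0092)
∠(n_0, n_3) = 172.15°
δ = |180° − 172.15°| = 7.85°
7.85° ≤ 2α = 11.42°  →  valid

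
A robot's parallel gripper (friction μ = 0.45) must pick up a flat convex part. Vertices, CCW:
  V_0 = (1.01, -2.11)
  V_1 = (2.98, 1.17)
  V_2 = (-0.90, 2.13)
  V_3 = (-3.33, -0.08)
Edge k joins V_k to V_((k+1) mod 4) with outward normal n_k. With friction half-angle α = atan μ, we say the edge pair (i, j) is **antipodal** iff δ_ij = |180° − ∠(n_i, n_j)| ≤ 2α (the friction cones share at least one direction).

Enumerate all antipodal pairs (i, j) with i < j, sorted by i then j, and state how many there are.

count = 2; pairs: (0,2), (1,3)

α = atan 0.45 = 24.23°;  2α = 48.46°
n_0 = (+0.8573, -0.5149)
n_1 = (+0.2402, +0.9707)
n_2 = (-0.6728, +0.7398)
n_3 = (-0.4237, -0.9058)
  (0,1): δ = 72.91°  ·
  (0,2): δ = 16.73°  ✓
  (0,3): δ = 95.92°  ·
  (1,2): δ = 123.82°  ·
  (1,3): δ = 11.17°  ✓
  (2,3): δ = 67.35°  ·
antipodal pairs: 2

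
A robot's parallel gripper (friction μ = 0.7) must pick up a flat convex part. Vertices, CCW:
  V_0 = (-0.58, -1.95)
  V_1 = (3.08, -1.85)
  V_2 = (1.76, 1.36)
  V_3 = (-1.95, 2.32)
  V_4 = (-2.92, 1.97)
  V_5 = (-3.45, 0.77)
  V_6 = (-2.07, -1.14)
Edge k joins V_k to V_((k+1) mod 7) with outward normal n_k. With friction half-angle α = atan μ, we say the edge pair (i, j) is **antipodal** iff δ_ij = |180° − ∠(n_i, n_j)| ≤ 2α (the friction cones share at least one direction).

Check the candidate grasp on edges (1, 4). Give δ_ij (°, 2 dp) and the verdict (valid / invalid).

α = atan 0.7 = 34.99°;  2α = 69.98°
edge 1: e_1 = (-1.32, +3.21);  n_1 = (+0.9249, +0.3803)
edge 4: e_4 = (-0.53, -1.20);  n_4 = (-0.9148, +0.4040)
∠(n_1, n_4) = 133.82°
δ = |180° − 133.82°| = 46.18°
46.18° ≤ 2α = 69.98°  →  valid

δ = 46.18°, valid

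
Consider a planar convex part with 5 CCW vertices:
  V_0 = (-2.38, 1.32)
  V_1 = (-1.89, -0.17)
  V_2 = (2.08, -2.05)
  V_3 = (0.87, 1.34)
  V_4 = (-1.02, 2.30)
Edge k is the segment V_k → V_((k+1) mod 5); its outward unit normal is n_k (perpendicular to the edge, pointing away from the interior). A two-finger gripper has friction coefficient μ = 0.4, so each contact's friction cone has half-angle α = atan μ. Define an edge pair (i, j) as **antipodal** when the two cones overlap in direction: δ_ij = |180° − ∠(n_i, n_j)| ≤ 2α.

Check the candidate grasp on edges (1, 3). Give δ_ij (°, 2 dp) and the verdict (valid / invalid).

δ = 1.59°, valid

α = atan 0.4 = 21.80°;  2α = 43.60°
edge 1: e_1 = (+3.97, -1.88);  n_1 = (-0.4280, -0.9038)
edge 3: e_3 = (-1.89, +0.96);  n_3 = (+0.4529, +0.8916)
∠(n_1, n_3) = 178.41°
δ = |180° − 178.41°| = 1.59°
1.59° ≤ 2α = 43.60°  →  valid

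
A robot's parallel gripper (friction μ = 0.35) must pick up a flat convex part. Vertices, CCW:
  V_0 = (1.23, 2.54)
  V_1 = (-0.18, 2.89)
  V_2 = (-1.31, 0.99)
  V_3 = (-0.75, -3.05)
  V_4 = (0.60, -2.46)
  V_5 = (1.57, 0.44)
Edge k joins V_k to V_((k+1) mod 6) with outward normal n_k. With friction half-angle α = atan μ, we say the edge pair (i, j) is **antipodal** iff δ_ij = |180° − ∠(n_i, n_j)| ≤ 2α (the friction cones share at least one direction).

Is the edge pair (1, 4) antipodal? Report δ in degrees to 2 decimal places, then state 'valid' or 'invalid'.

α = atan 0.35 = 19.29°;  2α = 38.58°
edge 1: e_1 = (-1.13, -1.90);  n_1 = (-0.8595, +0.5112)
edge 4: e_4 = (+0.97, +2.90);  n_4 = (+0.9484, -0.3172)
∠(n_1, n_4) = 167.75°
δ = |180° − 167.75°| = 12.25°
12.25° ≤ 2α = 38.58°  →  valid

δ = 12.25°, valid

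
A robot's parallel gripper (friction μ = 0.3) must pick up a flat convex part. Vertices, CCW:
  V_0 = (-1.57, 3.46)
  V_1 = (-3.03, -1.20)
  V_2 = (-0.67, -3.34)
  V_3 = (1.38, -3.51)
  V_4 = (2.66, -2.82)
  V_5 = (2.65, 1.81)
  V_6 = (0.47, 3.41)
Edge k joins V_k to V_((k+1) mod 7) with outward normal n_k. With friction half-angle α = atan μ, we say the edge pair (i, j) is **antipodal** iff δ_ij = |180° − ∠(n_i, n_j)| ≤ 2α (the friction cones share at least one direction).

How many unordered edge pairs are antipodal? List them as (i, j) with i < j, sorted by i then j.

count = 5; pairs: (0,4), (1,5), (2,5), (2,6), (3,6)

α = atan 0.3 = 16.70°;  2α = 33.40°
n_0 = (-0.9543, +0.2990)
n_1 = (-0.6717, -0.7408)
n_2 = (-0.0826, -0.9966)
n_3 = (+0.4745, -0.8803)
n_4 = (+1.0000, +0.0022)
n_5 = (+0.5917, +0.8062)
n_6 = (+0.0245, +0.9997)
  (0,1): δ = 114.81°  ·
  (0,2): δ = 77.34°  ·
  (0,3): δ = 44.28°  ·
  (0,4): δ = 17.52°  ✓
  (0,5): δ = 71.12°  ·
  (0,6): δ = 105.99°  ·
  (1,2): δ = 142.54°  ·
  (1,3): δ = 109.47°  ·
  (1,4): δ = 47.68°  ·
  (1,5): δ = 5.92°  ✓
  (1,6): δ = 40.80°  ·
  (2,3): δ = 146.93°  ·
  (2,4): δ = 85.14°  ·
  (2,5): δ = 31.54°  ✓
  (2,6): δ = 3.34°  ✓
  (3,4): δ = 118.20°  ·
  (3,5): δ = 64.60°  ·
  (3,6): δ = 29.73°  ✓
  (4,5): δ = 126.40°  ·
  (4,6): δ = 91.53°  ·
  (5,6): δ = 145.13°  ·
antipodal pairs: 5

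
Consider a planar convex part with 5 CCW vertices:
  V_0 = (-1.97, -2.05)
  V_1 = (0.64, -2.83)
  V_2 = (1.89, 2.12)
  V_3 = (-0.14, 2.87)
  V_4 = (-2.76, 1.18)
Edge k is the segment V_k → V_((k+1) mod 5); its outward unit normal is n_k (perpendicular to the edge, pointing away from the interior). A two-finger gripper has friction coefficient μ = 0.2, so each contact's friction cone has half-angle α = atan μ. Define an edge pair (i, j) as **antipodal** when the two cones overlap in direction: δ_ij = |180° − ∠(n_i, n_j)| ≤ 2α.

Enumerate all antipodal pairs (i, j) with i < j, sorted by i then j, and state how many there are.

α = atan 0.2 = 11.31°;  2α = 22.62°
n_0 = (-0.2863, -0.9581)
n_1 = (+0.9696, -0.2448)
n_2 = (+0.3466, +0.9380)
n_3 = (-0.5421, +0.8403)
n_4 = (-0.9714, -0.2376)
  (0,1): δ = 87.53°  ·
  (0,2): δ = 3.64°  ✓
  (0,3): δ = 49.46°  ·
  (0,4): δ = 120.38°  ·
  (1,2): δ = 96.10°  ·
  (1,3): δ = 43.00°  ·
  (1,4): δ = 27.92°  ·
  (2,3): δ = 126.90°  ·
  (2,4): δ = 55.98°  ·
  (3,4): δ = 109.08°  ·
antipodal pairs: 1

count = 1; pairs: (0,2)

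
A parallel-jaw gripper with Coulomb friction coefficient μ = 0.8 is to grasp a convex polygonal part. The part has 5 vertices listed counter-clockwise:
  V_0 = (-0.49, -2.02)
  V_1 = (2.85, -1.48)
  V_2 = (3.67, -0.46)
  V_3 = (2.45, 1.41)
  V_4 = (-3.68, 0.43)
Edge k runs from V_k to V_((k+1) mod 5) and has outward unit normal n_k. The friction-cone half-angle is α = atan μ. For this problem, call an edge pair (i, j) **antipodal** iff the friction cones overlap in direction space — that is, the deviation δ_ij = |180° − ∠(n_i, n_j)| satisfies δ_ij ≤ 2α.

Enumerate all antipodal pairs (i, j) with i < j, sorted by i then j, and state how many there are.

count = 5; pairs: (0,2), (0,3), (1,3), (2,4), (3,4)

α = atan 0.8 = 38.66°;  2α = 77.32°
n_0 = (+0.1596, -0.9872)
n_1 = (+0.7794, -0.6266)
n_2 = (+0.8375, +0.5464)
n_3 = (-0.1579, +0.9875)
n_4 = (-0.6091, -0.7931)
  (0,1): δ = 137.98°  ·
  (0,2): δ = 66.06°  ✓
  (0,3): δ = 0.10°  ✓
  (0,4): δ = 133.29°  ·
  (1,2): δ = 108.08°  ·
  (1,3): δ = 42.12°  ✓
  (1,4): δ = 91.27°  ·
  (2,3): δ = 114.04°  ·
  (2,4): δ = 19.35°  ✓
  (3,4): δ = 46.61°  ✓
antipodal pairs: 5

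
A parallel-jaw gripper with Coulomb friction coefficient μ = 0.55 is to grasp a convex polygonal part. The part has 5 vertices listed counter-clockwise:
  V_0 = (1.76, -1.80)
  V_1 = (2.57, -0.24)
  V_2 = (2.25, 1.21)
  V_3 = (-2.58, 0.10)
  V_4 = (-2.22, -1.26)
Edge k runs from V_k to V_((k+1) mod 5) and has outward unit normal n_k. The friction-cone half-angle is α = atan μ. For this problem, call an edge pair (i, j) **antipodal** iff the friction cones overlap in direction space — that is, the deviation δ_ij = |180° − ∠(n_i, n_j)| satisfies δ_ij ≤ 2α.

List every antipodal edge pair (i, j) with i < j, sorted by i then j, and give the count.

count = 4; pairs: (0,2), (0,3), (1,3), (2,4)

α = atan 0.55 = 28.81°;  2α = 57.62°
n_0 = (+0.8875, -0.4608)
n_1 = (+0.9765, +0.2155)
n_2 = (-0.2240, +0.9746)
n_3 = (-0.9667, -0.2559)
n_4 = (-0.1344, -0.9909)
  (0,1): δ = 140.12°  ·
  (0,2): δ = 49.62°  ✓
  (0,3): δ = 42.27°  ✓
  (0,4): δ = 109.71°  ·
  (1,2): δ = 89.50°  ·
  (1,3): δ = 2.38°  ✓
  (1,4): δ = 69.83°  ·
  (2,3): δ = 88.12°  ·
  (2,4): δ = 20.67°  ✓
  (3,4): δ = 112.55°  ·
antipodal pairs: 4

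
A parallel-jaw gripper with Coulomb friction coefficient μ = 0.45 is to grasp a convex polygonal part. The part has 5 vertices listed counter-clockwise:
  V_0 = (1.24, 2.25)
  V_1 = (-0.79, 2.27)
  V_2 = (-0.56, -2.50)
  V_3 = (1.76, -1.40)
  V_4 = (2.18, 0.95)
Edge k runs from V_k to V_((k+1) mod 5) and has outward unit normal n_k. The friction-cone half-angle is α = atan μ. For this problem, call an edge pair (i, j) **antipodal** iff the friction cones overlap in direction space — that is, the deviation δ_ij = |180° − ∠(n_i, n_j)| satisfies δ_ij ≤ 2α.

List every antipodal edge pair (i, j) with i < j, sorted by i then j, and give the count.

α = atan 0.45 = 24.23°;  2α = 48.46°
n_0 = (+0.0099, +1.0000)
n_1 = (-0.9988, -0.0482)
n_2 = (+0.4284, -0.9036)
n_3 = (+0.9844, -0.1759)
n_4 = (+0.8104, +0.5859)
  (0,1): δ = 86.67°  ·
  (0,2): δ = 25.93°  ✓
  (0,3): δ = 80.43°  ·
  (0,4): δ = 126.43°  ·
  (1,2): δ = 67.39°  ·
  (1,3): δ = 12.89°  ✓
  (1,4): δ = 33.11°  ✓
  (2,3): δ = 125.50°  ·
  (2,4): δ = 79.50°  ·
  (3,4): δ = 134.00°  ·
antipodal pairs: 3

count = 3; pairs: (0,2), (1,3), (1,4)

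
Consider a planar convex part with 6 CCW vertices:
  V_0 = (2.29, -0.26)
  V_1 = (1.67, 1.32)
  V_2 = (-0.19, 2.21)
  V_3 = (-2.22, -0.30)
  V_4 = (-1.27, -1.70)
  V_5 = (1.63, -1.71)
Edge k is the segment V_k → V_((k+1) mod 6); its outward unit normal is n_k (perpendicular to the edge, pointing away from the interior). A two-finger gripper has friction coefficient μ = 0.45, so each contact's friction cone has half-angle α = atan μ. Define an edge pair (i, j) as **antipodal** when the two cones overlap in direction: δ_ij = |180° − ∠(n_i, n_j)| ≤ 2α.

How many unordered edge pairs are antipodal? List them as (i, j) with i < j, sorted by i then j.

α = atan 0.45 = 24.23°;  2α = 48.46°
n_0 = (+0.9309, +0.3653)
n_1 = (+0.4316, +0.9021)
n_2 = (-0.7775, +0.6288)
n_3 = (-0.8275, -0.5615)
n_4 = (-0.0034, -1.0000)
n_5 = (+0.9102, -0.4143)
  (0,1): δ = 137.00°  ·
  (0,2): δ = 60.39°  ·
  (0,3): δ = 12.73°  ✓
  (0,4): δ = 68.38°  ·
  (0,5): δ = 134.10°  ·
  (1,2): δ = 103.39°  ·
  (1,3): δ = 30.27°  ✓
  (1,4): δ = 25.37°  ✓
  (1,5): δ = 91.10°  ·
  (2,3): δ = 106.88°  ·
  (2,4): δ = 51.23°  ·
  (2,5): δ = 14.49°  ✓
  (3,4): δ = 124.36°  ·
  (3,5): δ = 58.63°  ·
  (4,5): δ = 114.28°  ·
antipodal pairs: 4

count = 4; pairs: (0,3), (1,3), (1,4), (2,5)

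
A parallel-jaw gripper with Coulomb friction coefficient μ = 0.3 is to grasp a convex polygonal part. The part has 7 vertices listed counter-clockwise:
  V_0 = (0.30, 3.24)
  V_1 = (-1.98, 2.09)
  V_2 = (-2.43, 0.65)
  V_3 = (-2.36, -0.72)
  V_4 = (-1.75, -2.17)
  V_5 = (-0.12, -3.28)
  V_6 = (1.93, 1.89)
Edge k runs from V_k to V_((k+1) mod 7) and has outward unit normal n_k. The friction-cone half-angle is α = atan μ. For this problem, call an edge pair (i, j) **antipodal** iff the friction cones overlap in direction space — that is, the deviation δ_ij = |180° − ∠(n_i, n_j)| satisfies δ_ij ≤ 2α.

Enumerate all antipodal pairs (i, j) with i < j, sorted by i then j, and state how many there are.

α = atan 0.3 = 16.70°;  2α = 33.40°
n_0 = (-0.4503, +0.8929)
n_1 = (-0.9545, +0.2983)
n_2 = (-0.9987, -0.0510)
n_3 = (-0.9218, -0.3878)
n_4 = (-0.5629, -0.8265)
n_5 = (+0.9296, -0.3686)
n_6 = (+0.6379, +0.7702)
  (0,1): δ = 134.12°  ·
  (0,2): δ = 113.84°  ·
  (0,3): δ = 93.95°  ·
  (0,4): δ = 61.02°  ·
  (0,5): δ = 41.61°  ·
  (0,6): δ = 113.60°  ·
  (1,2): δ = 159.72°  ·
  (1,3): δ = 139.83°  ·
  (1,4): δ = 106.90°  ·
  (1,5): δ = 4.28°  ✓
  (1,6): δ = 67.72°  ·
  (2,3): δ = 160.11°  ·
  (2,4): δ = 127.18°  ·
  (2,5): δ = 24.55°  ✓
  (2,6): δ = 47.44°  ·
  (3,4): δ = 147.07°  ·
  (3,5): δ = 44.45°  ·
  (3,6): δ = 27.55°  ✓
  (4,5): δ = 77.38°  ·
  (4,6): δ = 5.38°  ✓
  (5,6): δ = 108.00°  ·
antipodal pairs: 4

count = 4; pairs: (1,5), (2,5), (3,6), (4,6)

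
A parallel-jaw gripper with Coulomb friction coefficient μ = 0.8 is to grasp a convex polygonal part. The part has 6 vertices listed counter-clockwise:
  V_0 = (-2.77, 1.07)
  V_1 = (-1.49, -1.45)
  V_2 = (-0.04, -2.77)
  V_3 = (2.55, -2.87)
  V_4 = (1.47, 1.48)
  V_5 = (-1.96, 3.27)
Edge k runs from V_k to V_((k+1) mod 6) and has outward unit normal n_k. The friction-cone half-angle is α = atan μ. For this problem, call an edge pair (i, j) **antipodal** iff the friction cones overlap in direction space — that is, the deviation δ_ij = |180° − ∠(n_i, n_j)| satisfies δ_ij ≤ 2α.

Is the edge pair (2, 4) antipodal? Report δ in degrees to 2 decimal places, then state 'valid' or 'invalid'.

α = atan 0.8 = 38.66°;  2α = 77.32°
edge 2: e_2 = (+2.59, -0.10);  n_2 = (-0.0386, -0.9993)
edge 4: e_4 = (-3.43, +1.79);  n_4 = (+0.4627, +0.8865)
∠(n_2, n_4) = 154.65°
δ = |180° − 154.65°| = 25.35°
25.35° ≤ 2α = 77.32°  →  valid

δ = 25.35°, valid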